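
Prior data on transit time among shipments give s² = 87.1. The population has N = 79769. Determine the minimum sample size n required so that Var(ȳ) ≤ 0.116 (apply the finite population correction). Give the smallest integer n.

744

Without fpc, n₀ = s²/D = 87.1/0.116 = 750.8621.
With fpc, (1 − n/N)·s²/n ≤ D requires n ≥ n₀/(1 + n₀/N) = 750.8621/(1 + 750.8621/79769) = 743.8602.
Rounding up, n = 744.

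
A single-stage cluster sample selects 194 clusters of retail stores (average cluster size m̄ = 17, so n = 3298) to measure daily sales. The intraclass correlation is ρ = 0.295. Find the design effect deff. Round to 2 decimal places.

deff = 1 + (17 − 1)·0.295 = 1 + 4.72 = 5.72.

5.72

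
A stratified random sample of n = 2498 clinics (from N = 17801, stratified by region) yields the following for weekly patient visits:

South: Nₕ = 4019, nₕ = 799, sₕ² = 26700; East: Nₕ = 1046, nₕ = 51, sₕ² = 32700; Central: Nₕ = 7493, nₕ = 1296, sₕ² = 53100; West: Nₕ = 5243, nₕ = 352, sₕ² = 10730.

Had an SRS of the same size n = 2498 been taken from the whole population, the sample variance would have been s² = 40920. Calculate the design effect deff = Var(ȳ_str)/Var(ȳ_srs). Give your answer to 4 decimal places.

0.8480

Var(ȳ_str) = Σ Wₕ²(1−fₕ)sₕ²/nₕ with Wₕ = Nₕ/17801:
  South: (4019/17801)²·(1−799/4019)·26700/799 = 1.3647389
  East: (1046/17801)²·(1−51/1046)·32700/51 = 2.1059281
  Central: (7493/17801)²·(1−1296/7493)·53100/1296 = 6.0039622
  West: (5243/17801)²·(1−352/5243)·10730/352 = 2.4668672
  → Var(ȳ_str) = 11.941496.
Var(ȳ_srs) = (1 − 2498/17801)·40920/2498 = 14.082358.
deff = 11.941496 / 14.082358 = 0.8480.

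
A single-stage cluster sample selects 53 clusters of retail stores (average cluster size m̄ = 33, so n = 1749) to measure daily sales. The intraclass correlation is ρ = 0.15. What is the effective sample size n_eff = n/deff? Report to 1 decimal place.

301.6

deff = 1 + (33 − 1)·0.15 = 1 + 4.8 = 5.8.
n_eff = 1749 / 5.8 = 301.6.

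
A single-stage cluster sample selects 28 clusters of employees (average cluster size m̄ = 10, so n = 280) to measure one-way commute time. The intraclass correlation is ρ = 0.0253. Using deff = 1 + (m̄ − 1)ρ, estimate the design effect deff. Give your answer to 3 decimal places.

deff = 1 + (10 − 1)·0.0253 = 1 + 0.2277 = 1.2277.

1.228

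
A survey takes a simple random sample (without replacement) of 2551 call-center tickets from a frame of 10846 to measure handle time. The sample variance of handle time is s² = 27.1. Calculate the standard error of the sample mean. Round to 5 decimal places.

Under SRS without replacement, Var(ȳ) = (1 − f)·s²/n with f = n/N = 2551/10846 = 0.23520192.
Var(ȳ) = (1 − 0.23520192)·27.1/2551 = 0.76479808·0.010623285 = 0.008124668.
SE(ȳ) = √(0.008124668) = 0.09014.

0.09014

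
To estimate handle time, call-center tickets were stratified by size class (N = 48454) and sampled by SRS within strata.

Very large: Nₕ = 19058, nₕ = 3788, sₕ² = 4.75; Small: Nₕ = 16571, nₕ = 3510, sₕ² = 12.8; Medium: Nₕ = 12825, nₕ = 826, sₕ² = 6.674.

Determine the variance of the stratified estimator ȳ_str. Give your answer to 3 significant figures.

0.00102

Var(ȳ_str) = Σₕ Wₕ²(1 − fₕ)sₕ²/nₕ with Wₕ = Nₕ/N, N = 48454.
Very large: Wₕ = 0.39332150; term = 0.39332150²·(1 − 0.19876167)·4.75/3788 = 1.5543211 × 10^-4.
Small: Wₕ = 0.34199447; term = 0.34199447²·(1 − 0.21181582)·12.8/3510 = 3.3617757 × 10^-4.
Medium: Wₕ = 0.26468403; term = 0.26468403²·(1 − 0.06440546)·6.674/826 = 5.2960163 × 10^-4.
Sum = 0.0010212113.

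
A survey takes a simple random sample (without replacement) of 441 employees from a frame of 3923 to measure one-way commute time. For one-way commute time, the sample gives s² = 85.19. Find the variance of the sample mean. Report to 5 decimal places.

Under SRS without replacement, Var(ȳ) = (1 − f)·s²/n with f = n/N = 441/3923 = 0.11241397.
Var(ȳ) = (1 − 0.11241397)·85.19/441 = 0.88758603·0.1931746 = 0.17145908.

0.17146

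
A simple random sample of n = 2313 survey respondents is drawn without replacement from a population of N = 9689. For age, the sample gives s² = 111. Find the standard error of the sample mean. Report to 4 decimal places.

0.1911

Under SRS without replacement, Var(ȳ) = (1 − f)·s²/n with f = n/N = 2313/9689 = 0.23872433.
Var(ȳ) = (1 − 0.23872433)·111/2313 = 0.76127567·0.047989624 = 0.036533333.
SE(ȳ) = √(0.036533333) = 0.1911.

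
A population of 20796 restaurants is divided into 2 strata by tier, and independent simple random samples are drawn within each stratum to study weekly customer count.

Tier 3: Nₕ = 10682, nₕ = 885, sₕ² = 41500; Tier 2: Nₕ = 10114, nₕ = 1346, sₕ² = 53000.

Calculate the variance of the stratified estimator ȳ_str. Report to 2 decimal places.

Var(ȳ_str) = Σₕ Wₕ²(1 − fₕ)sₕ²/nₕ with Wₕ = Nₕ/N, N = 20796.
Tier 3: Wₕ = 0.51365647; term = 0.51365647²·(1 − 0.08284965)·41500/885 = 11.347257.
Tier 2: Wₕ = 0.48634353; term = 0.48634353²·(1 − 0.13308286)·53000/1346 = 8.0741104.
Sum = 19.421367.

19.42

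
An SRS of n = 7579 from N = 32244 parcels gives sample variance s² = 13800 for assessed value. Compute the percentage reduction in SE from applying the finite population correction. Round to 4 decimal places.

f = n/N = 7579/32244 = 0.23505148.
SE_no-fpc = √(s²/n) = 1.3493779; SE_fpc = √((1−f)s²/n) = 1.1801839.
Ratio = √(1−f) = 0.87461335. Reduction = 100·(1 − 0.87461335) = 12.5387%.

12.5387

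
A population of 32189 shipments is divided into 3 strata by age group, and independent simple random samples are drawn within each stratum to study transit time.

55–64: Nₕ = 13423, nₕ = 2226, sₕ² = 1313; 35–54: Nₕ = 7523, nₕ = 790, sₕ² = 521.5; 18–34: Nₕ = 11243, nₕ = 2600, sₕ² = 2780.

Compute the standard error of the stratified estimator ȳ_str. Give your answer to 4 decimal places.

Var(ȳ_str) = Σₕ Wₕ²(1 − fₕ)sₕ²/nₕ with Wₕ = Nₕ/N, N = 32189.
55–64: Wₕ = 0.41700581; term = 0.41700581²·(1 − 0.16583476)·1313/2226 = 0.085561003.
35–54: Wₕ = 0.23371338; term = 0.23371338²·(1 − 0.10501130)·521.5/790 = 0.032270963.
18–34: Wₕ = 0.34928081; term = 0.34928081²·(1 − 0.23125500)·2780/2600 = 0.10027743.
Sum = 0.2181094.
SE = √(0.2181094) = 0.4670.

0.4670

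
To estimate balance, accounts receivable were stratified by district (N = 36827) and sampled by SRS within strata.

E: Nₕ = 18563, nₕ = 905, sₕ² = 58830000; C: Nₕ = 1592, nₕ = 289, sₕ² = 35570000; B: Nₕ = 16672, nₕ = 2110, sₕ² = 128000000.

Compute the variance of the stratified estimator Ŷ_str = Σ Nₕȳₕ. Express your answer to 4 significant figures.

3.629 × 10^13

Var(Ŷ_str) = Σₕ Nₕ²(1 − fₕ)sₕ²/nₕ.
E: 18563²·(1 − 905/18563)·58830000/905 = 2.1307865 × 10^13.
C: 1592²·(1 − 289/1592)·35570000/289 = 2.5531334 × 10^11.
B: 16672²·(1 − 2110/16672)·128000000/2110 = 1.4727745 × 10^13.
Sum = 3.6290923 × 10^13.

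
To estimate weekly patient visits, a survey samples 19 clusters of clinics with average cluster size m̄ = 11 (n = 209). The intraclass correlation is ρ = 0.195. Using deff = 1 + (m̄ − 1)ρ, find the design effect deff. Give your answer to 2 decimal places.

2.95

deff = 1 + (11 − 1)·0.195 = 1 + 1.95 = 2.95.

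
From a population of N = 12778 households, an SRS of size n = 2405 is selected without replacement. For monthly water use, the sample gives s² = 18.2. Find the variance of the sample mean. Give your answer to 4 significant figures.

0.006143

Under SRS without replacement, Var(ȳ) = (1 − f)·s²/n with f = n/N = 2405/12778 = 0.18821412.
Var(ȳ) = (1 − 0.18821412)·18.2/2405 = 0.81178588·0.0075675676 = 0.0061432445.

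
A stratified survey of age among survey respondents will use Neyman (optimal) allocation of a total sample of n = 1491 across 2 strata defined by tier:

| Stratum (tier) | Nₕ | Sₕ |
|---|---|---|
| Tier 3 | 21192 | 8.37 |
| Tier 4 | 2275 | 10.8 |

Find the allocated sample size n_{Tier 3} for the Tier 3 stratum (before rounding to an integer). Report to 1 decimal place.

Neyman allocation: nₕ = n·NₕSₕ / Σⱼ NⱼSⱼ.
Σ NⱼSⱼ = 21192·8.37 + 2275·10.8 = 201947.04.
n_{Tier 3} = 1491·21192·8.37 / 201947.04 = 1309.6.

1309.6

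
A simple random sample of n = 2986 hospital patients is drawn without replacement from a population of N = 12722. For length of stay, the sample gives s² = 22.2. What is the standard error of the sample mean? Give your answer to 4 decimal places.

Under SRS without replacement, Var(ȳ) = (1 − f)·s²/n with f = n/N = 2986/12722 = 0.23471152.
Var(ȳ) = (1 − 0.23471152)·22.2/2986 = 0.76528848·0.0074346952 = 0.0056896866.
SE(ȳ) = √(0.0056896866) = 0.0754.

0.0754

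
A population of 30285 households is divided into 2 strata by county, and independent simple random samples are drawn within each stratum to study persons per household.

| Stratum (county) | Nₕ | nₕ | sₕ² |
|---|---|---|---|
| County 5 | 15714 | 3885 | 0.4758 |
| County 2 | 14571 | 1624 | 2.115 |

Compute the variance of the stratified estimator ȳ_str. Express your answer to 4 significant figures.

2.927 × 10^-4

Var(ȳ_str) = Σₕ Wₕ²(1 − fₕ)sₕ²/nₕ with Wₕ = Nₕ/N, N = 30285.
County 5: Wₕ = 0.51887073; term = 0.51887073²·(1 − 0.24723177)·0.4758/3885 = 2.4820644 × 10^-5.
County 2: Wₕ = 0.48112927; term = 0.48112927²·(1 − 0.11145426)·2.115/1624 = 2.6787223 × 10^-4.
Sum = 2.9269287 × 10^-4.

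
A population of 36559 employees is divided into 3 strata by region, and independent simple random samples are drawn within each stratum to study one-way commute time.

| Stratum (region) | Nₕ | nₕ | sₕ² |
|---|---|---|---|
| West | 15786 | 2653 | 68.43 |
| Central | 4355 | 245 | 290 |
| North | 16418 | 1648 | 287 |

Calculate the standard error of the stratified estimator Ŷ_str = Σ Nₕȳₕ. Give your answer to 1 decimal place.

Var(Ŷ_str) = Σₕ Nₕ²(1 − fₕ)sₕ²/nₕ.
West: 15786²·(1 − 2653/15786)·68.43/2653 = 5.3474328 × 10^6.
Central: 4355²·(1 − 245/4355)·290/245 = 2.1186631 × 10^7.
North: 16418²·(1 − 1648/16418)·287/1648 = 4.2230423 × 10^7.
Sum = 6.8764487 × 10^7.
SE = √(6.8764487 × 10^7) = 8292.4.

8292.4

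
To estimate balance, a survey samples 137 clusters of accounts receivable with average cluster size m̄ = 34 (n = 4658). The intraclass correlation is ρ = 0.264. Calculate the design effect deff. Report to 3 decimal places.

9.712

deff = 1 + (34 − 1)·0.264 = 1 + 8.712 = 9.712.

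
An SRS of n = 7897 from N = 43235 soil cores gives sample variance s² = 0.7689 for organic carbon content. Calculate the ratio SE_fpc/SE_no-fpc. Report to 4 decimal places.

f = n/N = 7897/43235 = 0.18265294.
SE_no-fpc = √(s²/n) = 0.0098674256; SE_fpc = √((1−f)s²/n) = 0.008920868.
Ratio = √(1−f) = 0.90407248.

0.9041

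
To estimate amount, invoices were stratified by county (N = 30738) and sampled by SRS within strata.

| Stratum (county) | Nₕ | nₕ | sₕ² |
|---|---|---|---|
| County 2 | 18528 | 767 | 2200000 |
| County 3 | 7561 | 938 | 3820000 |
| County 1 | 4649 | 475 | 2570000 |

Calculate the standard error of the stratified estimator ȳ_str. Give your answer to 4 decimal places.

36.4140

Var(ȳ_str) = Σₕ Wₕ²(1 − fₕ)sₕ²/nₕ with Wₕ = Nₕ/N, N = 30738.
County 2: Wₕ = 0.60277181; term = 0.60277181²·(1 − 0.04139680)·2200000/767 = 999.01512.
County 3: Wₕ = 0.24598217; term = 0.24598217²·(1 − 0.12405766)·3820000/938 = 215.84565.
County 1: Wₕ = 0.15124601; term = 0.15124601²·(1 − 0.10217251)·2570000/475 = 111.12206.
Sum = 1325.9828.
SE = √(1325.9828) = 36.4140.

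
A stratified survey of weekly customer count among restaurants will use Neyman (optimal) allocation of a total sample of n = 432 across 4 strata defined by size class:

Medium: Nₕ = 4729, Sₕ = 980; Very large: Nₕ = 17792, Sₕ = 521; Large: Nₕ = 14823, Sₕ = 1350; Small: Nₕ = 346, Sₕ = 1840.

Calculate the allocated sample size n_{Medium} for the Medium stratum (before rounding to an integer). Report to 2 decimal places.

Neyman allocation: nₕ = n·NₕSₕ / Σⱼ NⱼSⱼ.
Σ NⱼSⱼ = 4729·980 + 17792·521 + 14823·1350 + 346·1840 = 3.4551742 × 10^7.
n_{Medium} = 432·4729·980 / (3.4551742 × 10^7) = 57.94.

57.94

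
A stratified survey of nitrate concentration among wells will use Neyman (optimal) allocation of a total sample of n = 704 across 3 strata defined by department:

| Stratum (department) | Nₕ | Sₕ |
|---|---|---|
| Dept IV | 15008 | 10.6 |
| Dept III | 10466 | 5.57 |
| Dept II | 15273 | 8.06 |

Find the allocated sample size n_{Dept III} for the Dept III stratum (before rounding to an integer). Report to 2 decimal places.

120.54

Neyman allocation: nₕ = n·NₕSₕ / Σⱼ NⱼSⱼ.
Σ NⱼSⱼ = 15008·10.6 + 10466·5.57 + 15273·8.06 = 340480.8.
n_{Dept III} = 704·10466·5.57 / 340480.8 = 120.54.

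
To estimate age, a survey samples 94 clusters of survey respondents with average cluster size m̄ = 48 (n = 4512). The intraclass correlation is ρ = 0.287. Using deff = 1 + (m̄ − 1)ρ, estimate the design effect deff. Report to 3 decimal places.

deff = 1 + (48 − 1)·0.287 = 1 + 13.489 = 14.489.

14.489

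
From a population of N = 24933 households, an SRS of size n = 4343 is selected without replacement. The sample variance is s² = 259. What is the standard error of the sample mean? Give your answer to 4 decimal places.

0.2219

Under SRS without replacement, Var(ȳ) = (1 − f)·s²/n with f = n/N = 4343/24933 = 0.17418682.
Var(ȳ) = (1 − 0.17418682)·259/4343 = 0.82581318·0.059636196 = 0.049248357.
SE(ȳ) = √(0.049248357) = 0.2219.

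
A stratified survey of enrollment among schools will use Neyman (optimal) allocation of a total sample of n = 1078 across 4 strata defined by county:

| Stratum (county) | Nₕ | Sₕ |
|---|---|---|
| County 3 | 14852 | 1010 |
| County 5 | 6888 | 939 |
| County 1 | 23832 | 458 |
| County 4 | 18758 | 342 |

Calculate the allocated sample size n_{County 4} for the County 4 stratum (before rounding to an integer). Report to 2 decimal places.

178.24

Neyman allocation: nₕ = n·NₕSₕ / Σⱼ NⱼSⱼ.
Σ NⱼSⱼ = 14852·1010 + 6888·939 + 23832·458 + 18758·342 = 3.8798644 × 10^7.
n_{County 4} = 1078·18758·342 / (3.8798644 × 10^7) = 178.24.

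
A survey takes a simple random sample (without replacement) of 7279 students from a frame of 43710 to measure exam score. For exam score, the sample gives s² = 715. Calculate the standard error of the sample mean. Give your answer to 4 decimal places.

Under SRS without replacement, Var(ȳ) = (1 − f)·s²/n with f = n/N = 7279/43710 = 0.16652940.
Var(ȳ) = (1 − 0.16652940)·715/7279 = 0.83347060·0.098227779 = 0.081869966.
SE(ȳ) = √(0.081869966) = 0.2861.

0.2861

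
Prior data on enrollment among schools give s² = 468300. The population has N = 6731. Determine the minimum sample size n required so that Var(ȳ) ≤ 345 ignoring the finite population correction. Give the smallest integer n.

1358

Without fpc, n₀ = s²/D = 468300/345 = 1357.3913.
Rounding up, n = 1358.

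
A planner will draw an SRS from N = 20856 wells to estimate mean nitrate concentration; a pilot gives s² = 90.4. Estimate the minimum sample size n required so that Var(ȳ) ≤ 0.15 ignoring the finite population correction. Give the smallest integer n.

603

Without fpc, n₀ = s²/D = 90.4/0.15 = 602.6667.
Rounding up, n = 603.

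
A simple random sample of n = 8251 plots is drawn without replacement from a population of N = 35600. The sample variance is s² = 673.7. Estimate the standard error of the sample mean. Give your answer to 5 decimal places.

0.25045

Under SRS without replacement, Var(ȳ) = (1 − f)·s²/n with f = n/N = 8251/35600 = 0.23176966.
Var(ȳ) = (1 − 0.23176966)·673.7/8251 = 0.76823034·0.081650709 = 0.062726552.
SE(ȳ) = √(0.062726552) = 0.25045.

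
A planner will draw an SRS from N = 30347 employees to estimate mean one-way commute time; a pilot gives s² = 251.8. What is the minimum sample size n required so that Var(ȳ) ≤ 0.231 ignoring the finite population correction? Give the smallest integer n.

Without fpc, n₀ = s²/D = 251.8/0.231 = 1090.0433.
Rounding up, n = 1091.

1091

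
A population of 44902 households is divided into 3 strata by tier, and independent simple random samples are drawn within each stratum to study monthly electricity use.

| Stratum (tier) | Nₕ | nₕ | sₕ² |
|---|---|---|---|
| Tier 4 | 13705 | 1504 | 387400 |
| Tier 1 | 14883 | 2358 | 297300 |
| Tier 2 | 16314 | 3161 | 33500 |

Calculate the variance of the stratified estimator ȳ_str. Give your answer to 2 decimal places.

34.15

Var(ȳ_str) = Σₕ Wₕ²(1 − fₕ)sₕ²/nₕ with Wₕ = Nₕ/N, N = 44902.
Tier 4: Wₕ = 0.30522026; term = 0.30522026²·(1 − 0.10974097)·387400/1504 = 21.362638.
Tier 1: Wₕ = 0.33145517; term = 0.33145517²·(1 − 0.15843580)·297300/2358 = 11.657031.
Tier 2: Wₕ = 0.36332457; term = 0.36332457²·(1 − 0.19375996)·33500/3161 = 1.1279094.
Sum = 34.147578.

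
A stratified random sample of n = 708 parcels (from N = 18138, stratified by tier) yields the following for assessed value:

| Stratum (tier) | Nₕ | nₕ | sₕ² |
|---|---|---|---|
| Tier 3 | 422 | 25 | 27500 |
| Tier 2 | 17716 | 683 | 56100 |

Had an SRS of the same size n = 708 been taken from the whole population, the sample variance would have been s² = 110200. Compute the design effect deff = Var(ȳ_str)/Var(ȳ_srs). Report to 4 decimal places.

Var(ȳ_str) = Σ Wₕ²(1−fₕ)sₕ²/nₕ with Wₕ = Nₕ/18138:
  Tier 3: (422/18138)²·(1−25/422)·27500/25 = 0.56016613
  Tier 2: (17716/18138)²·(1−683/17716)·56100/683 = 75.339057
  → Var(ȳ_str) = 75.899223.
Var(ȳ_srs) = (1 − 708/18138)·110200/708 = 149.57408.
deff = 75.899223 / 149.57408 = 0.5074.

0.5074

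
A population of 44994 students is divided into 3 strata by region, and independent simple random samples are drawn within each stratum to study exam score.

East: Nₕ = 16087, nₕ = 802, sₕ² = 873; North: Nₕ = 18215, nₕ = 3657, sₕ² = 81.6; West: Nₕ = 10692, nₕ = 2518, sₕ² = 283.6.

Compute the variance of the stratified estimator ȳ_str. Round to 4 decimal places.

0.1400

Var(ȳ_str) = Σₕ Wₕ²(1 − fₕ)sₕ²/nₕ with Wₕ = Nₕ/N, N = 44994.
East: Wₕ = 0.35753656; term = 0.35753656²·(1 − 0.04985392)·873/802 = 0.13221209.
North: Wₕ = 0.40483176; term = 0.40483176²·(1 − 0.20076860)·81.6/3657 = 0.0029227178.
West: Wₕ = 0.23763168; term = 0.23763168²·(1 − 0.23550318)·283.6/2518 = 0.004862223.
Sum = 0.13999703.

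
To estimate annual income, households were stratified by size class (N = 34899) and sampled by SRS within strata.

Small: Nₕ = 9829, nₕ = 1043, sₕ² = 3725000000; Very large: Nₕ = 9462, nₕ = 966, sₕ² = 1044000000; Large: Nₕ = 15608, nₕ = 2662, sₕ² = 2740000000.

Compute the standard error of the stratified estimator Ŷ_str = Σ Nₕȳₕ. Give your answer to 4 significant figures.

Var(Ŷ_str) = Σₕ Nₕ²(1 − fₕ)sₕ²/nₕ.
Small: 9829²·(1 − 1043/9829)·3725000000/1043 = 3.0841998 × 10^14.
Very large: 9462²·(1 − 966/9462)·1044000000/966 = 8.6880202 × 10^13.
Large: 15608²·(1 − 2662/15608)·2740000000/2662 = 2.0798182 × 10^14.
Sum = 6.03282 × 10^14.
SE = √(6.03282 × 10^14) = 2.456 × 10^7.

2.456 × 10^7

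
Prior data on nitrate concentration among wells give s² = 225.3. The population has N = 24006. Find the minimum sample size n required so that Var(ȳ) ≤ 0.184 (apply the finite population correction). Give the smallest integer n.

Without fpc, n₀ = s²/D = 225.3/0.184 = 1224.4565.
With fpc, (1 − n/N)·s²/n ≤ D requires n ≥ n₀/(1 + n₀/N) = 1224.4565/(1 + 1224.4565/24006) = 1165.0325.
Rounding up, n = 1166.

1166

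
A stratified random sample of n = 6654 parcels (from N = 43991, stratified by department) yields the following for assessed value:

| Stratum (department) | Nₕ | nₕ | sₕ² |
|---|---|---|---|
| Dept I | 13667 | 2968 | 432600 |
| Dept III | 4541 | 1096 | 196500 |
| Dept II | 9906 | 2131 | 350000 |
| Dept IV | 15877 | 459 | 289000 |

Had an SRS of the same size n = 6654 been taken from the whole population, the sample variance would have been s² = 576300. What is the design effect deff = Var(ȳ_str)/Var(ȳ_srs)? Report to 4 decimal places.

1.3419

Var(ȳ_str) = Σ Wₕ²(1−fₕ)sₕ²/nₕ with Wₕ = Nₕ/43991:
  Dept I: (13667/43991)²·(1−2968/13667)·432600/2968 = 11.013144
  Dept III: (4541/43991)²·(1−1096/4541)·196500/1096 = 1.4493226
  Dept II: (9906/43991)²·(1−2131/9906)·350000/2131 = 6.5366563
  Dept IV: (15877/43991)²·(1−459/15877)·289000/459 = 79.644167
  → Var(ȳ_str) = 98.64329.
Var(ȳ_srs) = (1 − 6654/43991)·576300/6654 = 73.509151.
deff = 98.64329 / 73.509151 = 1.3419.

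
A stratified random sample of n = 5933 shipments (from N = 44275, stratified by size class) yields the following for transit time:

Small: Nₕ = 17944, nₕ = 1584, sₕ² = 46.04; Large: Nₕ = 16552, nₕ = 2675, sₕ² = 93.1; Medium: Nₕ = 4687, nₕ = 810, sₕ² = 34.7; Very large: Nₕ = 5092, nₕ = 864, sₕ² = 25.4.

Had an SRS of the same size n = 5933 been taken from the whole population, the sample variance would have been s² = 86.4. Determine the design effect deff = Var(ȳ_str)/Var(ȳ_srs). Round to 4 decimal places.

0.7256

Var(ȳ_str) = Σ Wₕ²(1−fₕ)sₕ²/nₕ with Wₕ = Nₕ/44275:
  Small: (17944/44275)²·(1−1584/17944)·46.04/1584 = 0.0043527684
  Large: (16552/44275)²·(1−2675/16552)·93.1/2675 = 0.0040780714
  Medium: (4687/44275)²·(1−810/4687)·34.7/810 = 3.9711663 × 10^-4
  Very large: (5092/44275)²·(1−864/5092)·25.4/864 = 3.228689 × 10^-4
  → Var(ȳ_str) = 0.0091508253.
Var(ȳ_srs) = (1 − 5933/44275)·86.4/5933 = 0.012611176.
deff = 0.0091508253 / 0.012611176 = 0.7256.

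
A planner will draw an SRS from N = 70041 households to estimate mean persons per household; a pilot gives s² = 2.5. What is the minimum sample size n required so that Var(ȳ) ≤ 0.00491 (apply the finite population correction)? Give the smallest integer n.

Without fpc, n₀ = s²/D = 2.5/0.00491 = 509.1650.
With fpc, (1 − n/N)·s²/n ≤ D requires n ≥ n₀/(1 + n₀/N) = 509.1650/(1 + 509.1650/70041) = 505.4903.
Rounding up, n = 506.

506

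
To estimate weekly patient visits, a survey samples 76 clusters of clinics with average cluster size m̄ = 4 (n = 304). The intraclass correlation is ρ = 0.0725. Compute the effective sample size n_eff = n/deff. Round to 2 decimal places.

249.69

deff = 1 + (4 − 1)·0.0725 = 1 + 0.2175 = 1.2175.
n_eff = 304 / 1.2175 = 249.69.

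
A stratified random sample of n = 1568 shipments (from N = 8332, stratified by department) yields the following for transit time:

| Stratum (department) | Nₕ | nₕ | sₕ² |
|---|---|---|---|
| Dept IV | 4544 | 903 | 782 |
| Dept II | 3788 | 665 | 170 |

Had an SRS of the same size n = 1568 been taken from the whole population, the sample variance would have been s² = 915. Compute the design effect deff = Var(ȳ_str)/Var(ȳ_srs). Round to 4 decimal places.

0.5276

Var(ȳ_str) = Σ Wₕ²(1−fₕ)sₕ²/nₕ with Wₕ = Nₕ/8332:
  Dept IV: (4544/8332)²·(1−903/4544)·782/903 = 0.20638564
  Dept II: (3788/8332)²·(1−665/3788)·170/665 = 0.043562291
  → Var(ȳ_str) = 0.24994793.
Var(ȳ_srs) = (1 − 1568/8332)·915/1568 = 0.47372835.
deff = 0.24994793 / 0.47372835 = 0.5276.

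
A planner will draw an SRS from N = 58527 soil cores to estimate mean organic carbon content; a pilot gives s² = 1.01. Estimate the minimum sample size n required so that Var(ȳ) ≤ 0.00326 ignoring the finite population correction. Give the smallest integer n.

Without fpc, n₀ = s²/D = 1.01/0.00326 = 309.8160.
Rounding up, n = 310.

310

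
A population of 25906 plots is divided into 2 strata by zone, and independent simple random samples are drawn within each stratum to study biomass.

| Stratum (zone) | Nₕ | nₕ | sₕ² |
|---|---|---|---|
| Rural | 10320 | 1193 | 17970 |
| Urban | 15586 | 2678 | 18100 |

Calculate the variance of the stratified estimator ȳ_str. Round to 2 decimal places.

4.14

Var(ȳ_str) = Σₕ Wₕ²(1 − fₕ)sₕ²/nₕ with Wₕ = Nₕ/N, N = 25906.
Rural: Wₕ = 0.39836331; term = 0.39836331²·(1 − 0.11560078)·17970/1193 = 2.1140471.
Urban: Wₕ = 0.60163669; term = 0.60163669²·(1 − 0.17182086)·18100/2678 = 2.0261001.
Sum = 4.1401472.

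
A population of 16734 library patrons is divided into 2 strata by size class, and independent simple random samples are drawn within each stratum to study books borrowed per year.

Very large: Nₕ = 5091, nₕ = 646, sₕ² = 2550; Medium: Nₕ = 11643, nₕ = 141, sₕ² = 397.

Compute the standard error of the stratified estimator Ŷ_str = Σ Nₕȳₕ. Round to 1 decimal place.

21596.0

Var(Ŷ_str) = Σₕ Nₕ²(1 − fₕ)sₕ²/nₕ.
Very large: 5091²·(1 − 646/5091)·2550/646 = 8.9326954 × 10^7.
Medium: 11643²·(1 − 141/11643)·397/141 = 3.770593 × 10^8.
Sum = 4.6638625 × 10^8.
SE = √(4.6638625 × 10^8) = 21596.0.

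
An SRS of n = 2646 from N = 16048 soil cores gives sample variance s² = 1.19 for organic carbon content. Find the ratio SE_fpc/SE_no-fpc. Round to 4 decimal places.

0.9138

f = n/N = 2646/16048 = 0.16488036.
SE_no-fpc = √(s²/n) = 0.021206967; SE_fpc = √((1−f)s²/n) = 0.019379961.
Ratio = √(1−f) = 0.91384881.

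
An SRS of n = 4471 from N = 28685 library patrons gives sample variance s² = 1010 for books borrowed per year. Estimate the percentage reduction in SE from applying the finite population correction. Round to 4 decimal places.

f = n/N = 4471/28685 = 0.15586543.
SE_no-fpc = √(s²/n) = 0.47528964; SE_fpc = √((1−f)s²/n) = 0.4366809.
Ratio = √(1−f) = 0.91876796. Reduction = 100·(1 − 0.91876796) = 8.1232%.

8.1232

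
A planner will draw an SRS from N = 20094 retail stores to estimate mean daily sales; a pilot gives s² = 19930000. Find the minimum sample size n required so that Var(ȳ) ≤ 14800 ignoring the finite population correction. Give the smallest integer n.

1347

Without fpc, n₀ = s²/D = 19930000/14800 = 1346.6216.
Rounding up, n = 1347.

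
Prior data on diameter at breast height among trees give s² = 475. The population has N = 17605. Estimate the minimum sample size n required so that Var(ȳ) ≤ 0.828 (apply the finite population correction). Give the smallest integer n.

556

Without fpc, n₀ = s²/D = 475/0.828 = 573.6715.
With fpc, (1 − n/N)·s²/n ≤ D requires n ≥ n₀/(1 + n₀/N) = 573.6715/(1 + 573.6715/17605) = 555.5679.
Rounding up, n = 556.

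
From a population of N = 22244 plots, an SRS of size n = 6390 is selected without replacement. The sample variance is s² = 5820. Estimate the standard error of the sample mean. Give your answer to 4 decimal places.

0.8057

Under SRS without replacement, Var(ȳ) = (1 − f)·s²/n with f = n/N = 6390/22244 = 0.28726848.
Var(ȳ) = (1 − 0.28726848)·5820/6390 = 0.71273152·0.91079812 = 0.64915453.
SE(ȳ) = √(0.64915453) = 0.8057.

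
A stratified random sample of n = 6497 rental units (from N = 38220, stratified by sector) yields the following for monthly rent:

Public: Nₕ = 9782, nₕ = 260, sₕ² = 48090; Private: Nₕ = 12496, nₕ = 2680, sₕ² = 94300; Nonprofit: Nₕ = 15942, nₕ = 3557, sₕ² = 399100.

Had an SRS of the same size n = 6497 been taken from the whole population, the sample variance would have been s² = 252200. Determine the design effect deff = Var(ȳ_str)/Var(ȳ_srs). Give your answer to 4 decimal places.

Var(ȳ_str) = Σ Wₕ²(1−fₕ)sₕ²/nₕ with Wₕ = Nₕ/38220:
  Public: (9782/38220)²·(1−260/9782)·48090/260 = 11.793858
  Private: (12496/38220)²·(1−2680/12496)·94300/2680 = 2.9546164
  Nonprofit: (15942/38220)²·(1−3557/15942)·399100/3557 = 15.16545
  → Var(ȳ_str) = 29.913924.
Var(ȳ_srs) = (1 − 6497/38220)·252200/6497 = 32.219277.
deff = 29.913924 / 32.219277 = 0.9284.

0.9284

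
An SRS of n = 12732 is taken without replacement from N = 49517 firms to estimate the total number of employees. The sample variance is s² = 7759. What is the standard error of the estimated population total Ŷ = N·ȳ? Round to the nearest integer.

Var(Ŷ) = N²·Var(ȳ) = N²·(1 − n/N)·s²/n.
f = 12732/49517 = 0.25712382; Var(ȳ) = 0.74287618·7759/12732 = 0.4527157.
Var(Ŷ) = 49517² · 0.4527157 = 1.1100287 × 10^9.
SE(Ŷ) = √(1.1100287 × 10^9) = 33317.

33317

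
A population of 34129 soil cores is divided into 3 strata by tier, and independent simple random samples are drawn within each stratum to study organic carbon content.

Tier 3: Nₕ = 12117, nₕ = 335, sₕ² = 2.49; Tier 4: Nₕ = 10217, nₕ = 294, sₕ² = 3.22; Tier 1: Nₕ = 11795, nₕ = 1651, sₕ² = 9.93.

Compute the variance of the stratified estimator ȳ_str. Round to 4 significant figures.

0.002482

Var(ȳ_str) = Σₕ Wₕ²(1 − fₕ)sₕ²/nₕ with Wₕ = Nₕ/N, N = 34129.
Tier 3: Wₕ = 0.35503531; term = 0.35503531²·(1 − 0.02764711)·2.49/335 = 9.1100663 × 10^-4.
Tier 4: Wₕ = 0.29936418; term = 0.29936418²·(1 − 0.02877557)·3.22/294 = 9.5329606 × 10^-4.
Tier 1: Wₕ = 0.34560052; term = 0.34560052²·(1 − 0.13997457)·9.93/1651 = 6.1782039 × 10^-4.
Sum = 0.0024821231.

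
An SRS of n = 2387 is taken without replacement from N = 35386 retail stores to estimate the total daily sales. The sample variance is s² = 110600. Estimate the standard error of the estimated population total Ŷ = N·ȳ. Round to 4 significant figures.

232600

Var(Ŷ) = N²·Var(ȳ) = N²·(1 − n/N)·s²/n.
f = 2387/35386 = 0.06745606; Var(ȳ) = 0.93254394·110600/2387 = 43.208781.
Var(Ŷ) = 35386² · 43.208781 = 5.4104696 × 10^10.
SE(Ŷ) = √(5.4104696 × 10^10) = 232600.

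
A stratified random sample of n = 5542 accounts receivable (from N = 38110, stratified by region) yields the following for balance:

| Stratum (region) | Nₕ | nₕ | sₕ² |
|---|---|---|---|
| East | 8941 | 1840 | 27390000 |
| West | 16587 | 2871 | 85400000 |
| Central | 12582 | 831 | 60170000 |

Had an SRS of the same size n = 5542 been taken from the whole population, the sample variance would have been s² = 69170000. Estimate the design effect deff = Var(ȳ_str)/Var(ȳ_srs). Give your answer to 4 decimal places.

1.1889

Var(ȳ_str) = Σ Wₕ²(1−fₕ)sₕ²/nₕ with Wₕ = Nₕ/38110:
  East: (8941/38110)²·(1−1840/8941)·27390000/1840 = 650.73163
  West: (16587/38110)²·(1−2871/16587)·85400000/2871 = 4659.5299
  Central: (12582/38110)²·(1−831/12582)·60170000/831 = 7370.9862
  → Var(ȳ_str) = 12681.248.
Var(ȳ_srs) = (1 − 5542/38110)·69170000/5542 = 10666.045.
deff = 12681.248 / 10666.045 = 1.1889.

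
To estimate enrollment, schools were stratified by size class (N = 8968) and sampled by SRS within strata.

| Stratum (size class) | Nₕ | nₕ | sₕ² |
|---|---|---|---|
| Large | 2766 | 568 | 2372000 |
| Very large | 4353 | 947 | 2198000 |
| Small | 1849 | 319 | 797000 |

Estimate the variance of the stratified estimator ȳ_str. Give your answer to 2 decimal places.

Var(ȳ_str) = Σₕ Wₕ²(1 − fₕ)sₕ²/nₕ with Wₕ = Nₕ/N, N = 8968.
Large: Wₕ = 0.30842997; term = 0.30842997²·(1 − 0.20535069)·2372000/568 = 315.68578.
Very large: Wₕ = 0.48539251; term = 0.48539251²·(1 − 0.21755111)·2198000/947 = 427.87787.
Small: Wₕ = 0.20617752; term = 0.20617752²·(1 − 0.17252569)·797000/319 = 87.882981.
Sum = 831.44663.

831.45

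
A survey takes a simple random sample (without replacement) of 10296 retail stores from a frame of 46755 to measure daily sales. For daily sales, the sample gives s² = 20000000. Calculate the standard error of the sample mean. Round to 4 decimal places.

Under SRS without replacement, Var(ȳ) = (1 − f)·s²/n with f = n/N = 10296/46755 = 0.22021174.
Var(ȳ) = (1 − 0.22021174)·20000000/10296 = 0.77978826·1942.5019 = 1514.7402.
SE(ȳ) = √(1514.7402) = 38.9197.

38.9197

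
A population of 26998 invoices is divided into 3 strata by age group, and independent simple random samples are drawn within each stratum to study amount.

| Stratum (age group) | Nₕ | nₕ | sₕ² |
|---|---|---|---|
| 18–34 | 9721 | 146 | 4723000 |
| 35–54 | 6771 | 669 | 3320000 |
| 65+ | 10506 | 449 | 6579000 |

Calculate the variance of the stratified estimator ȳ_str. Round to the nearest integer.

6536

Var(ȳ_str) = Σₕ Wₕ²(1 − fₕ)sₕ²/nₕ with Wₕ = Nₕ/N, N = 26998.
18–34: Wₕ = 0.36006371; term = 0.36006371²·(1 − 0.01501903)·4723000/146 = 4130.9661.
35–54: Wₕ = 0.25079636; term = 0.25079636²·(1 − 0.09880372)·3320000/669 = 281.30263.
65+: Wₕ = 0.38913994; term = 0.38913994²·(1 − 0.04273748)·6579000/449 = 2124.0083.
Sum = 6536.277.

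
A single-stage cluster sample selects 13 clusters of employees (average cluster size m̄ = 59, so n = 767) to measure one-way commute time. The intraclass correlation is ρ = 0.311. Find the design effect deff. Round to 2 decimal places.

19.04

deff = 1 + (59 − 1)·0.311 = 1 + 18.038 = 19.038.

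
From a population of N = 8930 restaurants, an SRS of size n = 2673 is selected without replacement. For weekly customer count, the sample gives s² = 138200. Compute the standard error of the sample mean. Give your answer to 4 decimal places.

6.0188

Under SRS without replacement, Var(ȳ) = (1 − f)·s²/n with f = n/N = 2673/8930 = 0.29932811.
Var(ȳ) = (1 − 0.29932811)·138200/2673 = 0.70067189·51.702207 = 36.226283.
SE(ȳ) = √(36.226283) = 6.0188.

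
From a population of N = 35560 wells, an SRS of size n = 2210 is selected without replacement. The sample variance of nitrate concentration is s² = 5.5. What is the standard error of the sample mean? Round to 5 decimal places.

0.04831

Under SRS without replacement, Var(ȳ) = (1 − f)·s²/n with f = n/N = 2210/35560 = 0.06214848.
Var(ȳ) = (1 − 0.06214848)·5.5/2210 = 0.93785152·0.0024886878 = 0.0023340196.
SE(ȳ) = √(0.0023340196) = 0.04831.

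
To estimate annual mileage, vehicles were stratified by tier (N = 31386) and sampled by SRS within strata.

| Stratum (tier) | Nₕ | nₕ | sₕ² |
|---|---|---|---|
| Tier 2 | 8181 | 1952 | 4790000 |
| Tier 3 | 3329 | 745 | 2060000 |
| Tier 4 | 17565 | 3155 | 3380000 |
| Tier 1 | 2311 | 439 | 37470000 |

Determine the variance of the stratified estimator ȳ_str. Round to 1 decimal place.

Var(ȳ_str) = Σₕ Wₕ²(1 − fₕ)sₕ²/nₕ with Wₕ = Nₕ/N, N = 31386.
Tier 2: Wₕ = 0.26065762; term = 0.26065762²·(1 − 0.23860164)·4790000/1952 = 126.94292.
Tier 3: Wₕ = 0.10606640; term = 0.10606640²·(1 − 0.22379093)·2060000/745 = 24.146006.
Tier 4: Wₕ = 0.55964443; term = 0.55964443²·(1 − 0.17961856)·3380000/3155 = 275.26914.
Tier 1: Wₕ = 0.07363156; term = 0.07363156²·(1 − 0.18996106)·37470000/439 = 374.84612.
Sum = 801.20419.

801.2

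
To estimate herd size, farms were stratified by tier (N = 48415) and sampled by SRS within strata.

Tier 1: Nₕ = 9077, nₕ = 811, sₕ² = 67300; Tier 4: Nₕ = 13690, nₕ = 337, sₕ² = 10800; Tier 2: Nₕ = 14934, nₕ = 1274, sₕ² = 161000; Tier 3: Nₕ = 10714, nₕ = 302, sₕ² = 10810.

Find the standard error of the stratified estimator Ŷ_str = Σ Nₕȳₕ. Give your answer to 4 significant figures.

Var(Ŷ_str) = Σₕ Nₕ²(1 − fₕ)sₕ²/nₕ.
Tier 1: 9077²·(1 − 811/9077)·67300/811 = 6.2263273 × 10^9.
Tier 4: 13690²·(1 − 337/13690)·10800/337 = 5.8583613 × 10^9.
Tier 2: 14934²·(1 − 1274/14934)·161000/1274 = 2.5780023 × 10^10.
Tier 3: 10714²·(1 − 302/10714)·10810/302 = 3.9930482 × 10^9.
Sum = 4.185776 × 10^10.
SE = √(4.185776 × 10^10) = 204600.

204600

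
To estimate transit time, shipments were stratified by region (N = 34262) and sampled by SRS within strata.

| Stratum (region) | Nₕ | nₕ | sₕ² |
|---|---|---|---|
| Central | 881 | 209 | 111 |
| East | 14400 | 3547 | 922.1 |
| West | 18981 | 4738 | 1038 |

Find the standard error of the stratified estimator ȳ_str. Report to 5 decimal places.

Var(ȳ_str) = Σₕ Wₕ²(1 − fₕ)sₕ²/nₕ with Wₕ = Nₕ/N, N = 34262.
Central: Wₕ = 0.02571362; term = 0.02571362²·(1 − 0.23723042)·111/209 = 2.6785296 × 10^-4.
East: Wₕ = 0.42029070; term = 0.42029070²·(1 − 0.24631944)·922.1/3547 = 0.034610168.
West: Wₕ = 0.55399568; term = 0.55399568²·(1 − 0.24961804)·1038/4738 = 0.050454213.
Sum = 0.085332234.
SE = √(0.085332234) = 0.29212.

0.29212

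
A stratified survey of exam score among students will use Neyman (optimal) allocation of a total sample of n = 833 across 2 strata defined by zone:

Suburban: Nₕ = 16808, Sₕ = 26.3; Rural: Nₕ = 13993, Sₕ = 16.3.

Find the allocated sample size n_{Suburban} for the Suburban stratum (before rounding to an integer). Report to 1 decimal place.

549.5

Neyman allocation: nₕ = n·NₕSₕ / Σⱼ NⱼSⱼ.
Σ NⱼSⱼ = 16808·26.3 + 13993·16.3 = 670136.3.
n_{Suburban} = 833·16808·26.3 / 670136.3 = 549.5.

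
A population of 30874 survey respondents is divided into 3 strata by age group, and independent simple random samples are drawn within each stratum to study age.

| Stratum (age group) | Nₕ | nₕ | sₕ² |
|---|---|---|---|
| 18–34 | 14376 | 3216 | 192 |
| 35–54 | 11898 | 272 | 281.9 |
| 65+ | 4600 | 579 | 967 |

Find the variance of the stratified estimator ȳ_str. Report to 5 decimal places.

Var(ȳ_str) = Σₕ Wₕ²(1 − fₕ)sₕ²/nₕ with Wₕ = Nₕ/N, N = 30874.
18–34: Wₕ = 0.46563451; term = 0.46563451²·(1 − 0.22370618)·192/3216 = 0.01004851.
35–54: Wₕ = 0.38537281; term = 0.38537281²·(1 − 0.02286099)·281.9/272 = 0.1503989.
65+: Wₕ = 0.14899268; term = 0.14899268²·(1 − 0.12586957)·967/579 = 0.032408133.
Sum = 0.19285554.

0.19286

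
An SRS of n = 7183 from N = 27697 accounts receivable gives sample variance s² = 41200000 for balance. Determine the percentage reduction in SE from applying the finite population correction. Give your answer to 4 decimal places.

f = n/N = 7183/27697 = 0.25934217.
SE_no-fpc = √(s²/n) = 75.734833; SE_fpc = √((1−f)s²/n) = 65.178519.
Ratio = √(1−f) = 0.86061480. Reduction = 100·(1 − 0.86061480) = 13.9385%.

13.9385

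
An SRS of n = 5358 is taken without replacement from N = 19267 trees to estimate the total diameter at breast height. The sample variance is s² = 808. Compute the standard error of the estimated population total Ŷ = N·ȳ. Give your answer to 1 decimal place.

Var(Ŷ) = N²·Var(ȳ) = N²·(1 − n/N)·s²/n.
f = 5358/19267 = 0.27809207; Var(ȳ) = 0.72190793·808/5358 = 0.10886555.
Var(Ŷ) = 19267² · 0.10886555 = 4.0412774 × 10^7.
SE(Ŷ) = √(4.0412774 × 10^7) = 6357.1.

6357.1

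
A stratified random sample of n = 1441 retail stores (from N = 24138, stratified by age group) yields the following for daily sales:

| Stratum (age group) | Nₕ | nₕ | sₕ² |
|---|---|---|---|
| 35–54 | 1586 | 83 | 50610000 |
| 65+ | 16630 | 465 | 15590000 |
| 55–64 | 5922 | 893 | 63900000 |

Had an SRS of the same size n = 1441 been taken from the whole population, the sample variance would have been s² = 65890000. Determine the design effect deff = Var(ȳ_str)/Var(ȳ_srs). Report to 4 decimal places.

0.5029

Var(ȳ_str) = Σ Wₕ²(1−fₕ)sₕ²/nₕ with Wₕ = Nₕ/24138:
  35–54: (1586/24138)²·(1−83/1586)·50610000/83 = 2494.6972
  65+: (16630/24138)²·(1−465/16630)·15590000/465 = 15468.869
  55–64: (5922/24138)²·(1−893/5922)·63900000/893 = 3657.6056
  → Var(ȳ_str) = 21621.172.
Var(ȳ_srs) = (1 − 1441/24138)·65890000/1441 = 42995.47.
deff = 21621.172 / 42995.47 = 0.5029.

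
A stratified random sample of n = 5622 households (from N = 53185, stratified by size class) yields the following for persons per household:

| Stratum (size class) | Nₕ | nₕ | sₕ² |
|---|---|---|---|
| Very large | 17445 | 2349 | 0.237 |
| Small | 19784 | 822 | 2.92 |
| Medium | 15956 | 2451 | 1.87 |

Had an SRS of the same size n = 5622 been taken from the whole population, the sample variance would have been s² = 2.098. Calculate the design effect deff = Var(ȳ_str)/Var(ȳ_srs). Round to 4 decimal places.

Var(ȳ_str) = Σ Wₕ²(1−fₕ)sₕ²/nₕ with Wₕ = Nₕ/53185:
  Very large: (17445/53185)²·(1−2349/17445)·0.237/2349 = 9.3933361 × 10^-6
  Small: (19784/53185)²·(1−822/19784)·2.92/822 = 4.7111936 × 10^-4
  Medium: (15956/53185)²·(1−2451/15956)·1.87/2451 = 5.8121737 × 10^-5
  → Var(ȳ_str) = 5.3863443 × 10^-4.
Var(ȳ_srs) = (1 − 5622/53185)·2.098/5622 = 3.3372959 × 10^-4.
deff = (5.3863443 × 10^-4) / (3.3372959 × 10^-4) = 1.6140.

1.6140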